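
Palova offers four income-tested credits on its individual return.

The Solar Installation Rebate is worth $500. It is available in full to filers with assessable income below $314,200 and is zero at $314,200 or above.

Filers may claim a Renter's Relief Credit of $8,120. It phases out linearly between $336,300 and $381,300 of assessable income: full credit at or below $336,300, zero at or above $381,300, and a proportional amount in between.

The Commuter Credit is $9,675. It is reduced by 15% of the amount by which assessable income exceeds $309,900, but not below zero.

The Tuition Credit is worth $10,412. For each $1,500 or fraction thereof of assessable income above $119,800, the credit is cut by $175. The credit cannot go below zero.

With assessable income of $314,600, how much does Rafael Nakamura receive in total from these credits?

$17,090

Solar Installation Rebate: $314,600 meets or exceeds the $314,200 cutoff, so the credit is $0.
Renter's Relief Credit: $314,600 is at or below the $336,300 threshold, so the full $8,120 applies.
Commuter Credit: 15% of the $4,700 excess over $309,900 is $705; credit = $9,675 − $705 = $8,970.
Tuition Credit: income exceeds $119,800 by $194,800 → 130 increments × $175 = $22,750 ≥ base, so the credit is $0.
Total: $0 + $8,120 + $8,970 + $0 = $17,090.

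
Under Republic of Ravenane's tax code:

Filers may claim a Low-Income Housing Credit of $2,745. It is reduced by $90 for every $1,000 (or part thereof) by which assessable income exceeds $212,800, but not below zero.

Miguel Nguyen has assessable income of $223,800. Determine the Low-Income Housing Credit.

$1,755

Low-Income Housing Credit: income exceeds $212,800 by $11,000, which is 11 full-or-partial $1,000 increments; reduction = 11 × $90 = $990, leaving $1,755.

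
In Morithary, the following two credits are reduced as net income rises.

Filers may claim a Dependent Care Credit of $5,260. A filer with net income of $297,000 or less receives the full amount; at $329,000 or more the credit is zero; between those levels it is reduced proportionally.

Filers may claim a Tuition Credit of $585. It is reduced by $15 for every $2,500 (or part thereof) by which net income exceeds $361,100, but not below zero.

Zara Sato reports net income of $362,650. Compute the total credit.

Dependent Care Credit: $362,650 is at or above $329,000, so the credit is $0.
Tuition Credit: income exceeds $361,100 by $1,550, which is 1 full-or-partial $2,500 increment; reduction = 1 × $15 = $15, leaving $570.
Total: $0 + $570 = $570.

$570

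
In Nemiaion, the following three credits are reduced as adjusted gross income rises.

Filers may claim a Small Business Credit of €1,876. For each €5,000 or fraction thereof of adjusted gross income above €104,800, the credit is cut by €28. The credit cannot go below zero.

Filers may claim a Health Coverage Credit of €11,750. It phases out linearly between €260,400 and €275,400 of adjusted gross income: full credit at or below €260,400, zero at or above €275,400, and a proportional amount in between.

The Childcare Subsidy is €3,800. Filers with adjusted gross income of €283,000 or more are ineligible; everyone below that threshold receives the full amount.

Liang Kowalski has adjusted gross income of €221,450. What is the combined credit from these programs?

€16,754

Small Business Credit: income exceeds €104,800 by €116,650, which is 24 full-or-partial €5,000 increments; reduction = 24 × €28 = €672, leaving €1,204.
Health Coverage Credit: €221,450 is at or below the €260,400 threshold, so the full €11,750 applies.
Childcare Subsidy: €221,450 is below the €283,000 cutoff, so the full €3,800 applies.
Total: €1,204 + €11,750 + €3,800 = €16,754.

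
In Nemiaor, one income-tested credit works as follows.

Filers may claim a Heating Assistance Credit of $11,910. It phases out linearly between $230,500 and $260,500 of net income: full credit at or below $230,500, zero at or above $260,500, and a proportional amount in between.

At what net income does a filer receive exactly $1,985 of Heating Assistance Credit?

$255,500

$1,985 is 1,985/11,910 of the full $11,910, so 9,925/11,910 of the $30,000 range has been used: income = $230,500 + $30,000 × 9,925/11,910 = $255,500.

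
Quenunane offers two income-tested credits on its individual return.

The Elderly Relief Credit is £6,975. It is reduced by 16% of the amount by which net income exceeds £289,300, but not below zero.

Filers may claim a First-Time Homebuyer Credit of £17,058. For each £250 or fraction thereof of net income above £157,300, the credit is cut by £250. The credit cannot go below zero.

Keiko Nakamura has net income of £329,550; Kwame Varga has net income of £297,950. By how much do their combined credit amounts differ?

£5,056

Keiko (£329,550): Elderly Relief Credit: 16% of the £40,250 excess over £289,300 is £6,440; credit = £6,975 − £6,440 = £535. First-Time Homebuyer Credit: income exceeds £157,300 by £172,250 → 689 increments × £250 = £172,250 ≥ base, so the credit is £0. total £535 + £0 = £535
Kwame (£297,950): Elderly Relief Credit: 16% of the £8,650 excess over £289,300 is £1,384; credit = £6,975 − £1,384 = £5,591. First-Time Homebuyer Credit: income exceeds £157,300 by £140,650 → 563 increments × £250 = £140,750 ≥ base, so the credit is £0. total £5,591 + £0 = £5,591
Difference: |£535 − £5,591| = £5,056.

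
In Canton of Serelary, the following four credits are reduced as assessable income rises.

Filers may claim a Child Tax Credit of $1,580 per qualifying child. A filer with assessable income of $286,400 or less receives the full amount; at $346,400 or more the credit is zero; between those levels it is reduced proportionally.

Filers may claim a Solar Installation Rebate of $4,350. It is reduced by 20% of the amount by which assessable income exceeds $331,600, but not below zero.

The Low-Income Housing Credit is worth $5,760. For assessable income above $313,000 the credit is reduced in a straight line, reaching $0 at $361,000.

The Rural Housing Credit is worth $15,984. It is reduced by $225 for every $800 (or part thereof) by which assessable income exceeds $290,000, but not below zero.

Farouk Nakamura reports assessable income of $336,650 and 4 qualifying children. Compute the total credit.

$9,998

Child Tax Credit: base = 4 × $1,580 = $6,320. $336,650 is $50,250 into a $60,000 phase-out range, leaving 9,750/60,000 of the credit: $6,320 × 9,750/60,000 = $1,027.
Solar Installation Rebate: 20% of the $5,050 excess over $331,600 is $1,010; credit = $4,350 − $1,010 = $3,340.
Low-Income Housing Credit: $336,650 is $23,650 into a $48,000 phase-out range, leaving 24,350/48,000 of the credit: $5,760 × 24,350/48,000 = $2,922.
Rural Housing Credit: income exceeds $290,000 by $46,650, which is 59 full-or-partial $800 increments; reduction = 59 × $225 = $13,275, leaving $2,709.
Total: $1,027 + $3,340 + $2,922 + $2,709 = $9,998.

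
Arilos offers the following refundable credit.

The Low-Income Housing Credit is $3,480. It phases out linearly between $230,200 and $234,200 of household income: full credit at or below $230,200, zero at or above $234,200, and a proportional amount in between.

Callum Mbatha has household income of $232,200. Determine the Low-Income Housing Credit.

Low-Income Housing Credit: $232,200 is $2,000 into a $4,000 phase-out range, leaving 2,000/4,000 of the credit: $3,480 × 2,000/4,000 = $1,740.

$1,740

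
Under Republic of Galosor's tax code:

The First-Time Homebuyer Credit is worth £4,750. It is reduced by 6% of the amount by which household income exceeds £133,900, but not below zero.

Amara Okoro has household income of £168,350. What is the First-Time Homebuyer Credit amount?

£2,683

First-Time Homebuyer Credit: 6% of the £34,450 excess over £133,900 is £2,067; credit = £4,750 − £2,067 = £2,683.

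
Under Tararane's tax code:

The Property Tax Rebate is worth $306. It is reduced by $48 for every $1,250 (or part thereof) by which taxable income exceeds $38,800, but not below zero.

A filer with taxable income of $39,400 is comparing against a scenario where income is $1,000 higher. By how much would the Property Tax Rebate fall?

$48

At $39,400 — income exceeds $38,800 by $600, which is 1 full-or-partial $1,250 increment; reduction = 1 × $48 = $48, leaving $258.
At $40,400 — income exceeds $38,800 by $1,600, which is 2 full-or-partial $1,250 increments; reduction = 2 × $48 = $96, leaving $210.
Lost: $258 − $210 = $48.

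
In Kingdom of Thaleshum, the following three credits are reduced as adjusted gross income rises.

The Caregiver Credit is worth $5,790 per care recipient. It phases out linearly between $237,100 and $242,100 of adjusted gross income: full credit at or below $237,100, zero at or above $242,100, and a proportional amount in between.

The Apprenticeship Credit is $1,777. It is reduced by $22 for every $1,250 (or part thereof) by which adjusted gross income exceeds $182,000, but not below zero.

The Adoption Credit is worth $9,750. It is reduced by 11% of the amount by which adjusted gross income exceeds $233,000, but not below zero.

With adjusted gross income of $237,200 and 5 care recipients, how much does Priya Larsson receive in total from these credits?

Caregiver Credit: base = 5 × $5,790 = $28,950. $237,200 is $100 into a $5,000 phase-out range, leaving 4,900/5,000 of the credit: $28,950 × 4,900/5,000 = $28,371.
Apprenticeship Credit: income exceeds $182,000 by $55,200, which is 45 full-or-partial $1,250 increments; reduction = 45 × $22 = $990, leaving $787.
Adoption Credit: 11% of the $4,200 excess over $233,000 is $462; credit = $9,750 − $462 = $9,288.
Total: $28,371 + $787 + $9,288 = $38,446.

$38,446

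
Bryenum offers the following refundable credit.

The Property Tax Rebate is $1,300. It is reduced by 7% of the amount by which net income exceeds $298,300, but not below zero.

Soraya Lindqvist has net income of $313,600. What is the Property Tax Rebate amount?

Property Tax Rebate: 7% of the $15,300 excess over $298,300 is $1,071; credit = $1,300 − $1,071 = $229.

$229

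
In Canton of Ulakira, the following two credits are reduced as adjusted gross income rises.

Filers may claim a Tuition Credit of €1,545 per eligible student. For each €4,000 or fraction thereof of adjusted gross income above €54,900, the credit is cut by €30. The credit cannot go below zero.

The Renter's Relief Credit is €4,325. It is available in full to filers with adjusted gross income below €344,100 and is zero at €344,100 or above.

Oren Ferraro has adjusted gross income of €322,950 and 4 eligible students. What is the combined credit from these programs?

€8,465

Tuition Credit: base = 4 × €1,545 = €6,180. income exceeds €54,900 by €268,050, which is 68 full-or-partial €4,000 increments; reduction = 68 × €30 = €2,040, leaving €4,140.
Renter's Relief Credit: €322,950 is below the €344,100 cutoff, so the full €4,325 applies.
Total: €4,140 + €4,325 = €8,465.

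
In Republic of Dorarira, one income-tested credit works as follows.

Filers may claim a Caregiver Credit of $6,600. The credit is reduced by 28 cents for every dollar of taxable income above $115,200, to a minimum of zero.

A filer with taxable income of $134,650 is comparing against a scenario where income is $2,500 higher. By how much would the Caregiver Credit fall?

At $134,650 — 28% of the $19,450 excess over $115,200 is $5,446; credit = $6,600 − $5,446 = $1,154.
At $137,150 — 28% of the $21,950 excess over $115,200 is $6,146; credit = $6,600 − $6,146 = $454.
Lost: $1,154 − $454 = $700.

$700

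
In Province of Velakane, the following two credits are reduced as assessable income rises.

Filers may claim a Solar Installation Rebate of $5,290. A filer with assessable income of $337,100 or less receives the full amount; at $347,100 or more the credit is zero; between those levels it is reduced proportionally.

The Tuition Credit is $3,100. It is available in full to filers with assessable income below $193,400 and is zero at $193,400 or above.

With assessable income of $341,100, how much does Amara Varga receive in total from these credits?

$3,174

Solar Installation Rebate: $341,100 is $4,000 into a $10,000 phase-out range, leaving 6,000/10,000 of the credit: $5,290 × 6,000/10,000 = $3,174.
Tuition Credit: $341,100 meets or exceeds the $193,400 cutoff, so the credit is $0.
Total: $3,174 + $0 = $3,174.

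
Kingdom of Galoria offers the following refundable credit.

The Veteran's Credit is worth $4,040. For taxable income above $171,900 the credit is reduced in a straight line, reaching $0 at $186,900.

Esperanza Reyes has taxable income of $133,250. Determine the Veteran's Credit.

$4,040

Veteran's Credit: $133,250 is at or below the $171,900 threshold, so the full $4,040 applies.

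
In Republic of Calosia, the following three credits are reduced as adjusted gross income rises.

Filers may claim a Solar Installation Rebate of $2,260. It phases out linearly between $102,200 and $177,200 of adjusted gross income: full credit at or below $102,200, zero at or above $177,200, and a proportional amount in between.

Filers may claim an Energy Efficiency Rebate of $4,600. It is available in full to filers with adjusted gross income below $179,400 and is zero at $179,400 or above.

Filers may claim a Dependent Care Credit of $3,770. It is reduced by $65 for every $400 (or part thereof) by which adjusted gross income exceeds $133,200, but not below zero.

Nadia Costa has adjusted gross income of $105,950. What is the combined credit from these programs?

$10,517

Solar Installation Rebate: $105,950 is $3,750 into a $75,000 phase-out range, leaving 71,250/75,000 of the credit: $2,260 × 71,250/75,000 = $2,147.
Energy Efficiency Rebate: $105,950 is below the $179,400 cutoff, so the full $4,600 applies.
Dependent Care Credit: $105,950 is at or below the $133,200 threshold, so the full $3,770 applies.
Total: $2,147 + $4,600 + $3,770 = $10,517.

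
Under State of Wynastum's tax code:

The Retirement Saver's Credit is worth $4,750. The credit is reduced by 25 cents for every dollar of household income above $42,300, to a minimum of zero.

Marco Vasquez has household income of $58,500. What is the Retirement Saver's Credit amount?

$700

Retirement Saver's Credit: 25% of the $16,200 excess over $42,300 is $4,050; credit = $4,750 − $4,050 = $700.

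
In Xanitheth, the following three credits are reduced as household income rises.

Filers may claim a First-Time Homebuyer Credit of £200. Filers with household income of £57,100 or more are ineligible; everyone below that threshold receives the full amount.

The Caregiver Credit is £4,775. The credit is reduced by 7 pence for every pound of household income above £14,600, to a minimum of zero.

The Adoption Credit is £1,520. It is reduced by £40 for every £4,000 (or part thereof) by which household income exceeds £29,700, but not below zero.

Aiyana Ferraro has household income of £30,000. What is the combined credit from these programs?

£5,377

First-Time Homebuyer Credit: £30,000 is below the £57,100 cutoff, so the full £200 applies.
Caregiver Credit: 7% of the £15,400 excess over £14,600 is £1,078; credit = £4,775 − £1,078 = £3,697.
Adoption Credit: income exceeds £29,700 by £300, which is 1 full-or-partial £4,000 increment; reduction = 1 × £40 = £40, leaving £1,480.
Total: £200 + £3,697 + £1,480 = £5,377.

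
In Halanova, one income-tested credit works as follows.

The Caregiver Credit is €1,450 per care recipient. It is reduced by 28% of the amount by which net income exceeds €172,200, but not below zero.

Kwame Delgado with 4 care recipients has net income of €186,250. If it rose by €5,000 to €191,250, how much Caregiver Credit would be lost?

€1,400

At €186,250 — base = 4 × €1,450 = €5,800. 28% of the €14,050 excess over €172,200 is €3,934; credit = €5,800 − €3,934 = €1,866.
At €191,250 — base = 4 × €1,450 = €5,800. 28% of the €19,050 excess over €172,200 is €5,334; credit = €5,800 − €5,334 = €466.
Lost: €1,866 − €466 = €1,400.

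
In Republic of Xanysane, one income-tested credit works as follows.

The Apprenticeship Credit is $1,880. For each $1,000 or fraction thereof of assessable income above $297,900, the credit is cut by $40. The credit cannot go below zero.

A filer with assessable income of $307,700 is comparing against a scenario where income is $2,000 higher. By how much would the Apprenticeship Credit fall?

At $307,700 — income exceeds $297,900 by $9,800, which is 10 full-or-partial $1,000 increments; reduction = 10 × $40 = $400, leaving $1,480.
At $309,700 — income exceeds $297,900 by $11,800, which is 12 full-or-partial $1,000 increments; reduction = 12 × $40 = $480, leaving $1,400.
Lost: $1,480 − $1,400 = $80.

$80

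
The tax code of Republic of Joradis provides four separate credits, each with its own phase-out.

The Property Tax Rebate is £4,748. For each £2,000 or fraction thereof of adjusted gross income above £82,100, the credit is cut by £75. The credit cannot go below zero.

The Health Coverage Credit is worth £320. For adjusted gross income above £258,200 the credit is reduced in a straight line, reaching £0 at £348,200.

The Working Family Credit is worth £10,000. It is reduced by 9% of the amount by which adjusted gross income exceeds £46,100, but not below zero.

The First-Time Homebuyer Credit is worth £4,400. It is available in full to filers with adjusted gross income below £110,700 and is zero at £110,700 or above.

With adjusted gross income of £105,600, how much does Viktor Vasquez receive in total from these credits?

Property Tax Rebate: income exceeds £82,100 by £23,500, which is 12 full-or-partial £2,000 increments; reduction = 12 × £75 = £900, leaving £3,848.
Health Coverage Credit: £105,600 is at or below the £258,200 threshold, so the full £320 applies.
Working Family Credit: 9% of the £59,500 excess over £46,100 is £5,355; credit = £10,000 − £5,355 = £4,645.
First-Time Homebuyer Credit: £105,600 is below the £110,700 cutoff, so the full £4,400 applies.
Total: £3,848 + £320 + £4,645 + £4,400 = £13,213.

£13,213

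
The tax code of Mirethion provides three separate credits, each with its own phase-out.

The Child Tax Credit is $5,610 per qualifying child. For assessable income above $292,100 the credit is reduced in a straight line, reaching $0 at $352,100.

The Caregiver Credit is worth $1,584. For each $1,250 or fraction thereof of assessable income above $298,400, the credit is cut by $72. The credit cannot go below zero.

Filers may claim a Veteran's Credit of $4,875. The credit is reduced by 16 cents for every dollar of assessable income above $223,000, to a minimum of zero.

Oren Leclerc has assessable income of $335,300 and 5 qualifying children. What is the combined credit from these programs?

Child Tax Credit: base = 5 × $5,610 = $28,050. $335,300 is $43,200 into a $60,000 phase-out range, leaving 16,800/60,000 of the credit: $28,050 × 16,800/60,000 = $7,854.
Caregiver Credit: income exceeds $298,400 by $36,900 → 30 increments × $72 = $2,160 ≥ base, so the credit is $0.
Veteran's Credit: 16% of the $112,300 excess over $223,000 is $17,968 ≥ base, so the credit is $0.
Total: $7,854 + $0 + $0 = $7,854.

$7,854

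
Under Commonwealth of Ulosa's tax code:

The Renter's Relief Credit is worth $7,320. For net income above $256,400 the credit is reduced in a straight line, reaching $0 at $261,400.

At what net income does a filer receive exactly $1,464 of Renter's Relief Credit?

$1,464 is 1,464/7,320 of the full $7,320, so 5,856/7,320 of the $5,000 range has been used: income = $256,400 + $5,000 × 5,856/7,320 = $260,400.

$260,400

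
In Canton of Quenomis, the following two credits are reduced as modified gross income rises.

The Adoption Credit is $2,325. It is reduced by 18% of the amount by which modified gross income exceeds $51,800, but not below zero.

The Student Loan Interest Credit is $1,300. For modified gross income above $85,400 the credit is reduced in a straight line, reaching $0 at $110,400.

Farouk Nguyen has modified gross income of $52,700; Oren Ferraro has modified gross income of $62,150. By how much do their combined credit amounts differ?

$1,701

Farouk ($52,700): Adoption Credit: 18% of the $900 excess over $51,800 is $162; credit = $2,325 − $162 = $2,163. Student Loan Interest Credit: $52,700 is at or below the $85,400 threshold, so the full $1,300 applies. total $2,163 + $1,300 = $3,463
Oren ($62,150): Adoption Credit: 18% of the $10,350 excess over $51,800 is $1,863; credit = $2,325 − $1,863 = $462. Student Loan Interest Credit: $62,150 is at or below the $85,400 threshold, so the full $1,300 applies. total $462 + $1,300 = $1,762
Difference: |$3,463 − $1,762| = $1,701.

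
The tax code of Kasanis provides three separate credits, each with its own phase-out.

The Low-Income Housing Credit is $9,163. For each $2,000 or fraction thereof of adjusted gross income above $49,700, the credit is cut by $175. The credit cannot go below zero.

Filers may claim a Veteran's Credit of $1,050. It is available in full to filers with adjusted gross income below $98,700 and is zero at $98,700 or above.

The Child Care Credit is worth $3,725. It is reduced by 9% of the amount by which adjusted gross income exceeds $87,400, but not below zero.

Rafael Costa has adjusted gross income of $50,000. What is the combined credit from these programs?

$13,763

Low-Income Housing Credit: income exceeds $49,700 by $300, which is 1 full-or-partial $2,000 increment; reduction = 1 × $175 = $175, leaving $8,988.
Veteran's Credit: $50,000 is below the $98,700 cutoff, so the full $1,050 applies.
Child Care Credit: $50,000 is at or below the $87,400 threshold, so the full $3,725 applies.
Total: $8,988 + $1,050 + $3,725 = $13,763.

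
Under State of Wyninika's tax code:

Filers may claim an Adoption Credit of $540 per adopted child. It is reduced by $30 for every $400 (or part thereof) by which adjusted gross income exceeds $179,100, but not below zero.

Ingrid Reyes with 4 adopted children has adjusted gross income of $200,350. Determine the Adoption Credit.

$540

Adoption Credit: base = 4 × $540 = $2,160. income exceeds $179,100 by $21,250, which is 54 full-or-partial $400 increments; reduction = 54 × $30 = $1,620, leaving $540.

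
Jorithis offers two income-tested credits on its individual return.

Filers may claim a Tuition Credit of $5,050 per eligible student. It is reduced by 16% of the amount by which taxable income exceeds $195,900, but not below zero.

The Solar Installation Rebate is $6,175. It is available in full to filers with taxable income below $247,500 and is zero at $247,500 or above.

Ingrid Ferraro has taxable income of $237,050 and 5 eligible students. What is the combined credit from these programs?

Tuition Credit: base = 5 × $5,050 = $25,250. 16% of the $41,150 excess over $195,900 is $6,584; credit = $25,250 − $6,584 = $18,666.
Solar Installation Rebate: $237,050 is below the $247,500 cutoff, so the full $6,175 applies.
Total: $18,666 + $6,175 = $24,841.

$24,841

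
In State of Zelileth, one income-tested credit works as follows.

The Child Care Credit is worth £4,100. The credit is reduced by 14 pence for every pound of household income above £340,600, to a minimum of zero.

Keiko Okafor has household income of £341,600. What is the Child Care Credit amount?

£3,960

Child Care Credit: 14% of the £1,000 excess over £340,600 is £140; credit = £4,100 − £140 = £3,960.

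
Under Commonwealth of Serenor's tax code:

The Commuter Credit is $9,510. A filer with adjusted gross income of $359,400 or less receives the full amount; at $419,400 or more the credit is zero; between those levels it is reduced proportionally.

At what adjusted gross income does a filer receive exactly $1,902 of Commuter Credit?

$1,902 is 1,902/9,510 of the full $9,510, so 7,608/9,510 of the $60,000 range has been used: income = $359,400 + $60,000 × 7,608/9,510 = $407,400.

$407,400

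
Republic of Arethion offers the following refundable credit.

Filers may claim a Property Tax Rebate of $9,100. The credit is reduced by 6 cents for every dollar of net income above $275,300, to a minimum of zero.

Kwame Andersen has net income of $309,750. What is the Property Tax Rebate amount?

Property Tax Rebate: 6% of the $34,450 excess over $275,300 is $2,067; credit = $9,100 − $2,067 = $7,033.

$7,033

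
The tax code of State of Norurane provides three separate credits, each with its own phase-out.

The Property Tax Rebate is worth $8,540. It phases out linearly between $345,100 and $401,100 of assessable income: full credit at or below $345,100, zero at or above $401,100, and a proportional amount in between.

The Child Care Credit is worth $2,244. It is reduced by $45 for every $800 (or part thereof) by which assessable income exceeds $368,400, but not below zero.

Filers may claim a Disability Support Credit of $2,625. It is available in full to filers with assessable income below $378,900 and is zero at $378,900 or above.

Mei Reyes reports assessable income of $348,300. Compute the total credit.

$12,921

Property Tax Rebate: $348,300 is $3,200 into a $56,000 phase-out range, leaving 52,800/56,000 of the credit: $8,540 × 52,800/56,000 = $8,052.
Child Care Credit: $348,300 is at or below the $368,400 threshold, so the full $2,244 applies.
Disability Support Credit: $348,300 is below the $378,900 cutoff, so the full $2,625 applies.
Total: $8,052 + $2,244 + $2,625 = $12,921.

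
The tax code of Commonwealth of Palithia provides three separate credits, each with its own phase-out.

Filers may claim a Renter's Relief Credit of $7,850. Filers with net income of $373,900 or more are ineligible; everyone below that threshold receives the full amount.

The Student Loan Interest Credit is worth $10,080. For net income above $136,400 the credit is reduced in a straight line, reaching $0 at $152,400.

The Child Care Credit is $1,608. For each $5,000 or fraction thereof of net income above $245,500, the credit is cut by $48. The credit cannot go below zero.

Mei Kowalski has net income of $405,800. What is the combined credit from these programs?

Renter's Relief Credit: $405,800 meets or exceeds the $373,900 cutoff, so the credit is $0.
Student Loan Interest Credit: $405,800 is at or above $152,400, so the credit is $0.
Child Care Credit: income exceeds $245,500 by $160,300, which is 33 full-or-partial $5,000 increments; reduction = 33 × $48 = $1,584, leaving $24.
Total: $0 + $0 + $24 = $24.

$24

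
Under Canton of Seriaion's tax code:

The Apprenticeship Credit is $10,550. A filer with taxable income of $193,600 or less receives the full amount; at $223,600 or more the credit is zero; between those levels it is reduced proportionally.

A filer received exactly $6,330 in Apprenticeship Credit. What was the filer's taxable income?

$6,330 is 6,330/10,550 of the full $10,550, so 4,220/10,550 of the $30,000 range has been used: income = $193,600 + $30,000 × 4,220/10,550 = $205,600.

$205,600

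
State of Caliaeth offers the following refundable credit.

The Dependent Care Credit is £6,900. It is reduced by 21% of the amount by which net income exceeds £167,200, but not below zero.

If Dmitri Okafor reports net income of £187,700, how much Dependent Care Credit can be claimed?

Dependent Care Credit: 21% of the £20,500 excess over £167,200 is £4,305; credit = £6,900 − £4,305 = £2,595.

£2,595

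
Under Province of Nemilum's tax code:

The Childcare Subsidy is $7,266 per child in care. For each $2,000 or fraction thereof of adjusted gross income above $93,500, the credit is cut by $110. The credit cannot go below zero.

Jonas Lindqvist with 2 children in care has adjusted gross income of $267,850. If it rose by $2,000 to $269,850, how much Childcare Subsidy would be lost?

At $267,850 — base = 2 × $7,266 = $14,532. income exceeds $93,500 by $174,350, which is 88 full-or-partial $2,000 increments; reduction = 88 × $110 = $9,680, leaving $4,852.
At $269,850 — base = 2 × $7,266 = $14,532. income exceeds $93,500 by $176,350, which is 89 full-or-partial $2,000 increments; reduction = 89 × $110 = $9,790, leaving $4,742.
Lost: $4,852 − $4,742 = $110.

$110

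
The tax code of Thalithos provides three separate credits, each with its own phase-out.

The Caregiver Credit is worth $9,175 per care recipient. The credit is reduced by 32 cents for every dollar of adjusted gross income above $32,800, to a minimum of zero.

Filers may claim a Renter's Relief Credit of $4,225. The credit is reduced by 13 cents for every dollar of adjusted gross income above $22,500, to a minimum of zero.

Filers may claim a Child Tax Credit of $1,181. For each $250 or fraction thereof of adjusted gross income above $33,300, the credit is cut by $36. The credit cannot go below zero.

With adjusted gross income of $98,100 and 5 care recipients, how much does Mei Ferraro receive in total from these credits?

Caregiver Credit: base = 5 × $9,175 = $45,875. 32% of the $65,300 excess over $32,800 is $20,896; credit = $45,875 − $20,896 = $24,979.
Renter's Relief Credit: 13% of the $75,600 excess over $22,500 is $9,828 ≥ base, so the credit is $0.
Child Tax Credit: income exceeds $33,300 by $64,800 → 260 increments × $36 = $9,360 ≥ base, so the credit is $0.
Total: $24,979 + $0 + $0 = $24,979.

$24,979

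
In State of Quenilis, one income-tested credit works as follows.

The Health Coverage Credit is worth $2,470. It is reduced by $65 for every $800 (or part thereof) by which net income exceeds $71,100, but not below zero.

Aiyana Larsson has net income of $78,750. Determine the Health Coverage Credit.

Health Coverage Credit: income exceeds $71,100 by $7,650, which is 10 full-or-partial $800 increments; reduction = 10 × $65 = $650, leaving $1,820.

$1,820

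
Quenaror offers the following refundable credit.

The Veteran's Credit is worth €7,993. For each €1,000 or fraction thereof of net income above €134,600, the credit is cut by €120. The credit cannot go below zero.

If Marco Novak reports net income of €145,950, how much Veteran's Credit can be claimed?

Veteran's Credit: income exceeds €134,600 by €11,350, which is 12 full-or-partial €1,000 increments; reduction = 12 × €120 = €1,440, leaving €6,553.

€6,553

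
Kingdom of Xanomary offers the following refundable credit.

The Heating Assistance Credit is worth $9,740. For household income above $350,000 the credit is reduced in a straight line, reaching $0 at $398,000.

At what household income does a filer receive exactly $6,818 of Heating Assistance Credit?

$364,400

$6,818 is 6,818/9,740 of the full $9,740, so 2,922/9,740 of the $48,000 range has been used: income = $350,000 + $48,000 × 2,922/9,740 = $364,400.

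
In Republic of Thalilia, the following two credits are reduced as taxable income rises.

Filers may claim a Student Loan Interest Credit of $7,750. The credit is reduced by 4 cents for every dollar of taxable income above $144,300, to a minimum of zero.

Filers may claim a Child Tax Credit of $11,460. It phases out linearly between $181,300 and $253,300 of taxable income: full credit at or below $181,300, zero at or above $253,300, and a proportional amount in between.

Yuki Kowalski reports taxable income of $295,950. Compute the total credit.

Student Loan Interest Credit: 4% of the $151,650 excess over $144,300 is $6,066; credit = $7,750 − $6,066 = $1,684.
Child Tax Credit: $295,950 is at or above $253,300, so the credit is $0.
Total: $1,684 + $0 = $1,684.

$1,684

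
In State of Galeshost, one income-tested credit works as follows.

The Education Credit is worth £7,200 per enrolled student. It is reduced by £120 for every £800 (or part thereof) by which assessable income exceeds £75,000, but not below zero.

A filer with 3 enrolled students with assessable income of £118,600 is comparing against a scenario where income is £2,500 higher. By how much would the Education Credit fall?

At £118,600 — base = 3 × £7,200 = £21,600. income exceeds £75,000 by £43,600, which is 55 full-or-partial £800 increments; reduction = 55 × £120 = £6,600, leaving £15,000.
At £121,100 — base = 3 × £7,200 = £21,600. income exceeds £75,000 by £46,100, which is 58 full-or-partial £800 increments; reduction = 58 × £120 = £6,960, leaving £14,640.
Lost: £15,000 − £14,640 = £360.

£360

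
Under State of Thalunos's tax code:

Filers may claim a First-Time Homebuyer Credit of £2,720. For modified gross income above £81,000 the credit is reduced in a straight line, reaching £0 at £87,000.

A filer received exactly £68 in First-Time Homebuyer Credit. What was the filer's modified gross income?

£68 is 68/2,720 of the full £2,720, so 2,652/2,720 of the £6,000 range has been used: income = £81,000 + £6,000 × 2,652/2,720 = £86,850.

£86,850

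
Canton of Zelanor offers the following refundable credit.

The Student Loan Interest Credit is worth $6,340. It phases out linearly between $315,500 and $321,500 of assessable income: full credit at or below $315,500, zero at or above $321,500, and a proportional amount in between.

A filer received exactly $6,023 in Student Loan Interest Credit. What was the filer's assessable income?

$315,800

$6,023 is 6,023/6,340 of the full $6,340, so 317/6,340 of the $6,000 range has been used: income = $315,500 + $6,000 × 317/6,340 = $315,800.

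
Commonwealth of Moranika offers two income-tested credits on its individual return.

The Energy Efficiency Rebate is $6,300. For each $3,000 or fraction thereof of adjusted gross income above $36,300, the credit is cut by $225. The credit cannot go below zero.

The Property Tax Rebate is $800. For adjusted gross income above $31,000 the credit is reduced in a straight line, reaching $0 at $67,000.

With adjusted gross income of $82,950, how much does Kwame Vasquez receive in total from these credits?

Energy Efficiency Rebate: income exceeds $36,300 by $46,650, which is 16 full-or-partial $3,000 increments; reduction = 16 × $225 = $3,600, leaving $2,700.
Property Tax Rebate: $82,950 is at or above $67,000, so the credit is $0.
Total: $2,700 + $0 = $2,700.

$2,700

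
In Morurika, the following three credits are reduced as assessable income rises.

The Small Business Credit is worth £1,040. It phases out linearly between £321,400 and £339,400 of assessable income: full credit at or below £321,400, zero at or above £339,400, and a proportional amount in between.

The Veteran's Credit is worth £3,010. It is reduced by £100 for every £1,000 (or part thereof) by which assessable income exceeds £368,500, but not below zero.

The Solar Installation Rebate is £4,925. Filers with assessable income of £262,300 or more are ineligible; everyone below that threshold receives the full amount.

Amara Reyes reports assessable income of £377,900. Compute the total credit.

Small Business Credit: £377,900 is at or above £339,400, so the credit is £0.
Veteran's Credit: income exceeds £368,500 by £9,400, which is 10 full-or-partial £1,000 increments; reduction = 10 × £100 = £1,000, leaving £2,010.
Solar Installation Rebate: £377,900 meets or exceeds the £262,300 cutoff, so the credit is £0.
Total: £0 + £2,010 + £0 = £2,010.

£2,010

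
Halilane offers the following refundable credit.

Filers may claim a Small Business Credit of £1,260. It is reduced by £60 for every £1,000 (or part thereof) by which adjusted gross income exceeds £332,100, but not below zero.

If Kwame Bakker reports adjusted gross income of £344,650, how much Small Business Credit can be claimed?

£480

Small Business Credit: income exceeds £332,100 by £12,550, which is 13 full-or-partial £1,000 increments; reduction = 13 × £60 = £780, leaving £480.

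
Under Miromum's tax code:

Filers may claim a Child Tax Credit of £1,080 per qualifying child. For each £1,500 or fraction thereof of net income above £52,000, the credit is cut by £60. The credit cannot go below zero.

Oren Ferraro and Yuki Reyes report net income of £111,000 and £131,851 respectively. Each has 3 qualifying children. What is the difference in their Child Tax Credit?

£840

Oren (£111,000): Child Tax Credit: base = 3 × £1,080 = £3,240. income exceeds £52,000 by £59,000, which is 40 full-or-partial £1,500 increments; reduction = 40 × £60 = £2,400, leaving £840.
Yuki (£131,851): Child Tax Credit: base = 3 × £1,080 = £3,240. income exceeds £52,000 by £79,851 → 54 increments × £60 = £3,240 ≥ base, so the credit is £0.
Difference: |£840 − £0| = £840.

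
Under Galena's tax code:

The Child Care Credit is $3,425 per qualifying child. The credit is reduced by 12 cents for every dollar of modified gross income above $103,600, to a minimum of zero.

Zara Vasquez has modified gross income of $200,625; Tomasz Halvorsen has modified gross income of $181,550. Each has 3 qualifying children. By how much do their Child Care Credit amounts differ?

Zara ($200,625): Child Care Credit: base = 3 × $3,425 = $10,275. 12% of the $97,025 excess over $103,600 is $11,643 ≥ base, so the credit is $0.
Tomasz ($181,550): Child Care Credit: base = 3 × $3,425 = $10,275. 12% of the $77,950 excess over $103,600 is $9,354; credit = $10,275 − $9,354 = $921.
Difference: |$0 − $921| = $921.

$921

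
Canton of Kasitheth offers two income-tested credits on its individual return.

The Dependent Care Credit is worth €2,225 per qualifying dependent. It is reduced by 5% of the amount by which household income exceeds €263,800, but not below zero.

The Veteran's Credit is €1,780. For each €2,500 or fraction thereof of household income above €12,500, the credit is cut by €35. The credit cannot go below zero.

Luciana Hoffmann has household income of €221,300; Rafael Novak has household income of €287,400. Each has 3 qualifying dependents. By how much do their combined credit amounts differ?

Luciana (€221,300): Dependent Care Credit: base = 3 × €2,225 = €6,675. €221,300 is at or below the €263,800 threshold, so the full €6,675 applies. Veteran's Credit: income exceeds €12,500 by €208,800 → 84 increments × €35 = €2,940 ≥ base, so the credit is €0. total €6,675 + €0 = €6,675
Rafael (€287,400): Dependent Care Credit: base = 3 × €2,225 = €6,675. 5% of the €23,600 excess over €263,800 is €1,180; credit = €6,675 − €1,180 = €5,495. Veteran's Credit: income exceeds €12,500 by €274,900 → 110 increments × €35 = €3,850 ≥ base, so the credit is €0. total €5,495 + €0 = €5,495
Difference: |€6,675 − €5,495| = €1,180.

€1,180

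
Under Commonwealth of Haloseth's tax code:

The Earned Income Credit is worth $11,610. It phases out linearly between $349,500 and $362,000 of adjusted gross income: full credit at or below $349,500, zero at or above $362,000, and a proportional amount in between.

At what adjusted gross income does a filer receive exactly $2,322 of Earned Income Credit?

$359,500

$2,322 is 2,322/11,610 of the full $11,610, so 9,288/11,610 of the $12,500 range has been used: income = $349,500 + $12,500 × 9,288/11,610 = $359,500.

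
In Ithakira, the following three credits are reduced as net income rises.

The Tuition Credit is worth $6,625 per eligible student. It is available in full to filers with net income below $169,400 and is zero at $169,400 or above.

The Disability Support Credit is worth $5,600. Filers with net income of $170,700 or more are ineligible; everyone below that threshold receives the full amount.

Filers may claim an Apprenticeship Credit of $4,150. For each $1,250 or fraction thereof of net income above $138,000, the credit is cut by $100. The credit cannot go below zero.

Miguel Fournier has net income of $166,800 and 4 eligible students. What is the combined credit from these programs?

$33,850

Tuition Credit: base = 4 × $6,625 = $26,500. $166,800 is below the $169,400 cutoff, so the full $26,500 applies.
Disability Support Credit: $166,800 is below the $170,700 cutoff, so the full $5,600 applies.
Apprenticeship Credit: income exceeds $138,000 by $28,800, which is 24 full-or-partial $1,250 increments; reduction = 24 × $100 = $2,400, leaving $1,750.
Total: $26,500 + $5,600 + $1,750 = $33,850.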